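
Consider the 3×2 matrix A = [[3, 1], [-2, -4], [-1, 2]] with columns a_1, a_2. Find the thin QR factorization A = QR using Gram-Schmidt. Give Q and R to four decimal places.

Q = [[0.8018, -0.2381], [-0.5345, -0.6959], [-0.2673, 0.6776]], R = [[3.7417, 2.4054], [0.0000, 3.9005]]

a_1 = (3, -2, -1); ‖a_1‖ = 3.7417, so q_1 = (0.8018, -0.5345, -0.2673).
q_1·a_2 = 0.8018·1 + (-0.5345)·(-4) + (-0.2673)·2 = 2.4054.
u_2 = a_2 − 2.4054·q_1 = (-0.9286, -2.7143, 2.6429).
‖u_2‖ = 3.9005, so q_2 = (-0.2381, -0.6959, 0.6776).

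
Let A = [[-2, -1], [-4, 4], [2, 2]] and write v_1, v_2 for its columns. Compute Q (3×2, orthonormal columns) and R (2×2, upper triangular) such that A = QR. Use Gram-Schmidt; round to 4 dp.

Q = [[-0.4082, -0.4468], [-0.8165, 0.5687], [0.4082, 0.6906]], R = [[4.8990, -2.0412], [0.0000, 4.1028]]

e_1 = v_1/‖v_1‖ = (-2, -4, 2)/4.8990 = (-0.4082, -0.8165, 0.4082).
r_{12} = e_1·v_2 = -2.0412.
u_2 = v_2 + 2.0412·e_1 = (-1.8333, 2.3333, 2.8333).
‖u_2‖ = 4.1028, so e_2 = (-0.4468, 0.5687, 0.6906).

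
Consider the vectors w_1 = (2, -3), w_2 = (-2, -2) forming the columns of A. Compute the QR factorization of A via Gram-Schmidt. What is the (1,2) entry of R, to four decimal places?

w_1 = (2, -3); ‖w_1‖ = 3.6056, so q_1 = (0.5547, -0.8321).
r_{12} = q_1·w_2 = 0.5547.

r_{12} = 0.5547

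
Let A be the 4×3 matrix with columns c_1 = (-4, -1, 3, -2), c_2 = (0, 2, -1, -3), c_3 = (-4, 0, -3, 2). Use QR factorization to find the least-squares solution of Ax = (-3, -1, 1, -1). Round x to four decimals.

c_1 = (-4, -1, 3, -2); ‖c_1‖ = 5.4772, so q_1 = (-0.7303, -0.1826, 0.5477, -0.3651).
q_1·c_2 = (-0.7303)·0 + (-0.1826)·2 + 0.5477·(-1) + (-0.3651)·(-3) = 0.1826.
u_2 = c_2 − 0.1826·q_1 = (0.1333, 2.0333, -1.1000, -2.9333).
‖u_2‖ = 3.7372, so q_2 = (0.0357, 0.5441, -0.2943, -0.7849).
q_1·c_3 = (-0.7303)·(-4) + (-0.1826)·0 + 0.5477·(-3) + (-0.3651)·2 = 0.5477; q_2·c_3 = 0.0357·(-4) + 0.5441·0 + (-0.2943)·(-3) + (-0.7849)·2 = -0.8295.
u_3 = c_3 − 0.5477·q_1 + 0.8295·q_2 = (-3.5704, 0.5513, -3.5442, 1.5489).
‖u_3‖ = 5.2926, so q_3 = (-0.6746, 0.1042, -0.6696, 0.2927).
Qᵀb = (3.2863, -0.1605, 0.9573).
Back-substitute: x_3 = 0.9573/5.2926 = 0.1809.
x_2 = (-0.1605 + 0.8295·0.1809)/3.7372 = -0.0028.
x_1 = (3.2863 − 0.1826·(-0.0028) − 0.5477·0.1809)/5.4772 = 0.5820.

x = (0.5820, -0.0028, 0.1809)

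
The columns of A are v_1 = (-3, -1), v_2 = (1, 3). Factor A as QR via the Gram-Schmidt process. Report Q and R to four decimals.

v_1 = (-3, -1); ‖v_1‖ = 3.1623, so q_1 = (-0.9487, -0.3162).
q_1·v_2 = (-0.9487)·1 + (-0.3162)·3 = -1.8974.
u_2 = v_2 + 1.8974·q_1 = (-0.8000, 2.4000).
‖u_2‖ = 2.5298, so q_2 = (-0.3162, 0.9487).

Q = [[-0.9487, -0.3162], [-0.3162, 0.9487]], R = [[3.1623, -1.8974], [0.0000, 2.5298]]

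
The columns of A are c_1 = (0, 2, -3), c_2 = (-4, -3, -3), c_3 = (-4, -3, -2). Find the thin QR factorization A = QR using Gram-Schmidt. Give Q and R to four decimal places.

c_1 = (0, 2, -3); ‖c_1‖ = 3.6056, so q_1 = (0.0000, 0.5547, -0.8321).
q_1·c_2 = 0.0000·(-4) + 0.5547·(-3) + (-0.8321)·(-3) = 0.8321.
u_2 = c_2 − 0.8321·q_1 = (-4.0000, -3.4615, -2.3077).
‖u_2‖ = 5.7713, so q_2 = (-0.6931, -0.5998, -0.3999).
q_1·c_3 = 0.0000·(-4) + 0.5547·(-3) + (-0.8321)·(-2) = 0.0000; q_2·c_3 = (-0.6931)·(-4) + (-0.5998)·(-3) + (-0.3999)·(-2) = 5.3714.
u_3 = c_3 + 0.0000·q_1 − 5.3714·q_2 = (-0.2771, 0.2217, 0.1478).
‖u_3‖ = 0.3845, so q_3 = (-0.7209, 0.5767, 0.3845).

Q = [[0.0000, -0.6931, -0.7209], [0.5547, -0.5998, 0.5767], [-0.8321, -0.3999, 0.3845]], R = [[3.6056, 0.8321, 0.0000], [0.0000, 5.7713, 5.3714], [0.0000, 0.0000, 0.3845]]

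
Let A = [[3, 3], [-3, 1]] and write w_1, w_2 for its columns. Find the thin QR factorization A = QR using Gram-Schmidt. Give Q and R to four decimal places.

Q = [[0.7071, 0.7071], [-0.7071, 0.7071]], R = [[4.2426, 1.4142], [0.0000, 2.8284]]

w_1 = (3, -3); ‖w_1‖ = 4.2426, so e_1 = (0.7071, -0.7071).
e_1·w_2 = 0.7071·3 + (-0.7071)·1 = 1.4142.
u_2 = w_2 − 1.4142·e_1 = (2.0000, 2.0000).
‖u_2‖ = 2.8284, so e_2 = (0.7071, 0.7071).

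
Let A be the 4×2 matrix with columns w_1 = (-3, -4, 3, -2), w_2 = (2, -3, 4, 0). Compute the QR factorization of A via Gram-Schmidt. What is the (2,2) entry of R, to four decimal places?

q_1 = w_1/‖w_1‖ = (-3, -4, 3, -2)/6.1644 = (-0.4867, -0.6489, 0.4867, -0.3244).
r_{12} = q_1·w_2 = 2.9200.
u_2 = w_2 − 2.9200·q_1 = (3.4211, -1.1053, 2.5789, 0.9474).
r_{22} = ‖u_2‖ = 4.5248.

r_{22} = 4.5248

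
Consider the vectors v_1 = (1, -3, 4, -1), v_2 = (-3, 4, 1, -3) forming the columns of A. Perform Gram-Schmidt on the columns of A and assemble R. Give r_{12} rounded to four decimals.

r_{12} = -1.5396

v_1 = (1, -3, 4, -1); ‖v_1‖ = 5.1962, so e_1 = (0.1925, -0.5774, 0.7698, -0.1925).
r_{12} = e_1·v_2 = -1.5396.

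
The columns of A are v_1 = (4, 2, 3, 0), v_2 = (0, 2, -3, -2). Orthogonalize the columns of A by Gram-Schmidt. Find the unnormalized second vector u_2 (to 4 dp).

e_1 = v_1/‖v_1‖ = (4, 2, 3, 0)/5.3852 = (0.7428, 0.3714, 0.5571, 0.0000).
r_{12} = e_1·v_2 = -0.9285.
u_2 = v_2 + 0.9285·e_1 = (0.6897, 2.3448, -2.4828, -2.0000).

u_2 = (0.6897, 2.3448, -2.4828, -2.0000)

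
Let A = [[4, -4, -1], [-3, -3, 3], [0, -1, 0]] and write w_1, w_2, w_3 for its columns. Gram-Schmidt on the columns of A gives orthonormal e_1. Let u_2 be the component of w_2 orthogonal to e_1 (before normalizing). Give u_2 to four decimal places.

w_1 = (4, -3, 0); ‖w_1‖ = 5.0000, so e_1 = (0.8000, -0.6000, 0.0000).
e_1·w_2 = 0.8000·(-4) + (-0.6000)·(-3) + 0.0000·(-1) = -1.4000.
u_2 = w_2 + 1.4000·e_1 = (-2.8800, -3.8400, -1.0000).

u_2 = (-2.8800, -3.8400, -1.0000)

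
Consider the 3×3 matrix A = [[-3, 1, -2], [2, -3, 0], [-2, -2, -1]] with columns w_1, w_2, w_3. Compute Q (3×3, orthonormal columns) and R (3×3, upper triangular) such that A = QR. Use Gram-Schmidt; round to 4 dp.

w_1 = (-3, 2, -2); ‖w_1‖ = 4.1231, so e_1 = (-0.7276, 0.4851, -0.4851).
e_1·w_2 = (-0.7276)·1 + 0.4851·(-3) + (-0.4851)·(-2) = -1.2127.
u_2 = w_2 + 1.2127·e_1 = (0.1176, -2.4118, -2.5882).
‖u_2‖ = 3.5397, so e_2 = (0.0332, -0.6813, -0.7312).
e_1·w_3 = (-0.7276)·(-2) + 0.4851·0 + (-0.4851)·(-1) = 1.9403; e_2·w_3 = 0.0332·(-2) + (-0.6813)·0 + (-0.7312)·(-1) = 0.6647.
u_3 = w_3 − 1.9403·e_1 − 0.6647·e_2 = (-0.6103, -0.4883, 0.4272).
‖u_3‖ = 0.8907, so e_3 = (-0.6852, -0.5482, 0.4796).

Q = [[-0.7276, 0.0332, -0.6852], [0.4851, -0.6813, -0.5482], [-0.4851, -0.7312, 0.4796]], R = [[4.1231, -1.2127, 1.9403], [0.0000, 3.5397, 0.6647], [0.0000, 0.0000, 0.8907]]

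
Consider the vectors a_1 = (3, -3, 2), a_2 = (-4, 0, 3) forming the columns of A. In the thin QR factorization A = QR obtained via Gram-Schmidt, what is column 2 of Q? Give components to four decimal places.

q_1 = a_1/‖a_1‖ = (3, -3, 2)/4.6904 = (0.6396, -0.6396, 0.4264).
r_{12} = q_1·a_2 = -1.2792.
u_2 = a_2 + 1.2792·q_1 = (-3.1818, -0.8182, 3.5455).
‖u_2‖ = 4.8336, so q_2 = (-0.6583, -0.1693, 0.7335).

q_2 = (-0.6583, -0.1693, 0.7335)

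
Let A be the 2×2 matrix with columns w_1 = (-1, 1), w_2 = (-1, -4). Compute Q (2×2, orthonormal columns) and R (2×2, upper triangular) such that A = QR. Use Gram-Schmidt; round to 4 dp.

e_1 = w_1/‖w_1‖ = (-1, 1)/1.4142 = (-0.7071, 0.7071).
r_{12} = e_1·w_2 = -2.1213.
u_2 = w_2 + 2.1213·e_1 = (-2.5000, -2.5000).
‖u_2‖ = 3.5355, so e_2 = (-0.7071, -0.7071).

Q = [[-0.7071, -0.7071], [0.7071, -0.7071]], R = [[1.4142, -2.1213], [0.0000, 3.5355]]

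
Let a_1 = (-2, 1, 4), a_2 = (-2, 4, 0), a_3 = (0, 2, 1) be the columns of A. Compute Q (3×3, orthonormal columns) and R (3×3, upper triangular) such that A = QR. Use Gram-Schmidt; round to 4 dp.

Q = [[-0.4364, -0.3007, 0.8480], [0.2182, 0.8790, 0.4240], [0.8729, -0.3701, 0.3180]], R = [[4.5826, 1.7457, 1.3093], [0.0000, 4.1173, 1.3879], [0.0000, 0.0000, 1.1660]]

e_1 = a_1/‖a_1‖ = (-2, 1, 4)/4.5826 = (-0.4364, 0.2182, 0.8729).
r_{12} = e_1·a_2 = 1.7457.
u_2 = a_2 − 1.7457·e_1 = (-1.2381, 3.6190, -1.5238).
‖u_2‖ = 4.1173, so e_2 = (-0.3007, 0.8790, -0.3701).
r_{13} = e_1·a_3 = 1.3093; r_{23} = e_2·a_3 = 1.3879.
u_3 = a_3 − 1.3093·e_1 − 1.3879·e_2 = (0.9888, 0.4944, 0.3708).
‖u_3‖ = 1.1660, so e_3 = (0.8480, 0.4240, 0.3180).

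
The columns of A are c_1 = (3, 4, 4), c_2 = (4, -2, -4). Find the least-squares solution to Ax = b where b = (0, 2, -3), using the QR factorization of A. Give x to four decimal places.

x = (-0.0360, 0.2102)

q_1 = c_1/‖c_1‖ = (3, 4, 4)/6.4031 = (0.4685, 0.6247, 0.6247).
r_{12} = q_1·c_2 = -1.8741.
u_2 = c_2 + 1.8741·q_1 = (4.8780, -0.8293, -2.8293).
‖u_2‖ = 5.6998, so q_2 = (0.8558, -0.1455, -0.4964).
Qᵀb = (-0.6247, 1.1982).
Back-substitute: x_2 = 1.1982/5.6998 = 0.2102.
x_1 = (-0.6247 + 1.8741·0.2102)/6.4031 = -0.0360.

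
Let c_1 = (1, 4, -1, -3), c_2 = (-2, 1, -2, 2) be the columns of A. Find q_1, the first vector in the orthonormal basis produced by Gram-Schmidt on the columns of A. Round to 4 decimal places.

c_1 = (1, 4, -1, -3); ‖c_1‖ = 5.1962, so q_1 = (0.1925, 0.7698, -0.1925, -0.5774).

q_1 = (0.1925, 0.7698, -0.1925, -0.5774)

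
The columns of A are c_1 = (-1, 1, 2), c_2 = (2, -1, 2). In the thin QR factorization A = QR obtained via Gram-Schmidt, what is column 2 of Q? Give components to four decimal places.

c_1 = (-1, 1, 2); ‖c_1‖ = 2.4495, so e_1 = (-0.4082, 0.4082, 0.8165).
e_1·c_2 = (-0.4082)·2 + 0.4082·(-1) + 0.8165·2 = 0.4082.
u_2 = c_2 − 0.4082·e_1 = (2.1667, -1.1667, 1.6667).
‖u_2‖ = 2.9721, so e_2 = (0.7290, -0.3925, 0.5608).

e_2 = (0.7290, -0.3925, 0.5608)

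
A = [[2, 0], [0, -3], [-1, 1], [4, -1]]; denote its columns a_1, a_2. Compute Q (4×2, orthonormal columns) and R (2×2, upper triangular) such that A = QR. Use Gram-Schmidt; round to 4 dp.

a_1 = (2, 0, -1, 4); ‖a_1‖ = 4.5826, so q_1 = (0.4364, 0.0000, -0.2182, 0.8729).
q_1·a_2 = 0.4364·0 + 0.0000·(-3) + (-0.2182)·1 + 0.8729·(-1) = -1.0911.
u_2 = a_2 + 1.0911·q_1 = (0.4762, -3.0000, 0.7619, -0.0476).
‖u_2‖ = 3.1320, so q_2 = (0.1520, -0.9578, 0.2433, -0.0152).

Q = [[0.4364, 0.1520], [0.0000, -0.9578], [-0.2182, 0.2433], [0.8729, -0.0152]], R = [[4.5826, -1.0911], [0.0000, 3.1320]]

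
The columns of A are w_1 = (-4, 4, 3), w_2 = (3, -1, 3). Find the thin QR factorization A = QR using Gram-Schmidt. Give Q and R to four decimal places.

Q = [[-0.6247, 0.5491], [0.6247, -0.0751], [0.4685, 0.8324]], R = [[6.4031, -1.0932], [0.0000, 4.2196]]

w_1 = (-4, 4, 3); ‖w_1‖ = 6.4031, so q_1 = (-0.6247, 0.6247, 0.4685).
q_1·w_2 = (-0.6247)·3 + 0.6247·(-1) + 0.4685·3 = -1.0932.
u_2 = w_2 + 1.0932·q_1 = (2.3171, -0.3171, 3.5122).
‖u_2‖ = 4.2196, so q_2 = (0.5491, -0.0751, 0.8324).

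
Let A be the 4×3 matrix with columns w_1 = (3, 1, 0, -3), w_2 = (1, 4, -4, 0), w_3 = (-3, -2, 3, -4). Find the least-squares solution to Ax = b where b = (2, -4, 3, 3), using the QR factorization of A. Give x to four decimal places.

x = (0.2278, -1.4853, -0.9313)

w_1 = (3, 1, 0, -3); ‖w_1‖ = 4.3589, so q_1 = (0.6882, 0.2294, 0.0000, -0.6882).
q_1·w_2 = 0.6882·1 + 0.2294·4 + 0.0000·(-4) + (-0.6882)·0 = 1.6059.
u_2 = w_2 − 1.6059·q_1 = (-0.1053, 3.6316, -4.0000, 1.1053).
‖u_2‖ = 5.5155, so q_2 = (-0.0191, 0.6584, -0.7252, 0.2004).
q_1·w_3 = 0.6882·(-3) + 0.2294·(-2) + 0.0000·3 + (-0.6882)·(-4) = 0.2294; q_2·w_3 = (-0.0191)·(-3) + 0.6584·(-2) + (-0.7252)·3 + 0.2004·(-4) = -4.2368.
u_3 = w_3 − 0.2294·q_1 + 4.2368·q_2 = (-3.2388, 0.7370, -0.0727, -2.9931).
‖u_3‖ = 4.4717, so q_3 = (-0.7243, 0.1648, -0.0162, -0.6693).
Qᵀb = (-1.6059, -4.2464, -4.1646).
Back-substitute: x_3 = -4.1646/4.4717 = -0.9313.
x_2 = (-4.2464 + 4.2368·(-0.9313))/5.5155 = -1.4853.
x_1 = (-1.6059 − 1.6059·(-1.4853) − 0.2294·(-0.9313))/4.3589 = 0.2278.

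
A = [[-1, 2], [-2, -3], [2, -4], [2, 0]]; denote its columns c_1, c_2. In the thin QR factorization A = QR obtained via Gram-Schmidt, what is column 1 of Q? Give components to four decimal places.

e_1 = (-0.2774, -0.5547, 0.5547, 0.5547)

c_1 = (-1, -2, 2, 2); ‖c_1‖ = 3.6056, so e_1 = (-0.2774, -0.5547, 0.5547, 0.5547).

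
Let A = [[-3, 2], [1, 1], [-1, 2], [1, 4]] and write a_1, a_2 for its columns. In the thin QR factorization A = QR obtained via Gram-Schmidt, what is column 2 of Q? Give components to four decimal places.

a_1 = (-3, 1, -1, 1); ‖a_1‖ = 3.4641, so e_1 = (-0.8660, 0.2887, -0.2887, 0.2887).
e_1·a_2 = (-0.8660)·2 + 0.2887·1 + (-0.2887)·2 + 0.2887·4 = -0.8660.
u_2 = a_2 + 0.8660·e_1 = (1.2500, 1.2500, 1.7500, 4.2500).
‖u_2‖ = 4.9244, so e_2 = (0.2538, 0.2538, 0.3554, 0.8630).

e_2 = (0.2538, 0.2538, 0.3554, 0.8630)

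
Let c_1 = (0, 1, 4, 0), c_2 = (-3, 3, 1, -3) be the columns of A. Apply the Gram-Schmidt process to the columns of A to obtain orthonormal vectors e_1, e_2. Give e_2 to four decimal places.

e_2 = (-0.5986, 0.5164, -0.1291, -0.5986)

c_1 = (0, 1, 4, 0); ‖c_1‖ = 4.1231, so e_1 = (0.0000, 0.2425, 0.9701, 0.0000).
e_1·c_2 = 0.0000·(-3) + 0.2425·3 + 0.9701·1 + 0.0000·(-3) = 1.6977.
u_2 = c_2 − 1.6977·e_1 = (-3.0000, 2.5882, -0.6471, -3.0000).
‖u_2‖ = 5.0118, so e_2 = (-0.5986, 0.5164, -0.1291, -0.5986).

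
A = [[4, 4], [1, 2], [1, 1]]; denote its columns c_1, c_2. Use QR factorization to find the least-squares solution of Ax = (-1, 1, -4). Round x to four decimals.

c_1 = (4, 1, 1); ‖c_1‖ = 4.2426, so q_1 = (0.9428, 0.2357, 0.2357).
q_1·c_2 = 0.9428·4 + 0.2357·2 + 0.2357·1 = 4.4783.
u_2 = c_2 − 4.4783·q_1 = (-0.2222, 0.9444, -0.0556).
‖u_2‖ = 0.9718, so q_2 = (-0.2287, 0.9718, -0.0572).
Qᵀb = (-1.6499, 1.4292).
Back-substitute: x_2 = 1.4292/0.9718 = 1.4706.
x_1 = (-1.6499 − 4.4783·1.4706)/4.2426 = -1.9412.

x = (-1.9412, 1.4706)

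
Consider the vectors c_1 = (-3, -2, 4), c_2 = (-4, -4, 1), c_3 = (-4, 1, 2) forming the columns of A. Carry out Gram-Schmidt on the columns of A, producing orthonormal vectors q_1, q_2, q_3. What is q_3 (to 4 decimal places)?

c_1 = (-3, -2, 4); ‖c_1‖ = 5.3852, so q_1 = (-0.5571, -0.3714, 0.7428).
q_1·c_2 = (-0.5571)·(-4) + (-0.3714)·(-4) + 0.7428·1 = 4.4567.
u_2 = c_2 − 4.4567·q_1 = (-1.5172, -2.3448, -2.3103).
‖u_2‖ = 3.6246, so q_2 = (-0.4186, -0.6469, -0.6374).
q_1·c_3 = (-0.5571)·(-4) + (-0.3714)·1 + 0.7428·2 = 3.3425; q_2·c_3 = (-0.4186)·(-4) + (-0.6469)·1 + (-0.6374)·2 = -0.2473.
u_3 = c_3 − 3.3425·q_1 + 0.2473·q_2 = (-2.2415, 2.0814, -0.6404).
‖u_3‖ = 3.1251, so q_3 = (-0.7172, 0.6660, -0.2049).

q_3 = (-0.7172, 0.6660, -0.2049)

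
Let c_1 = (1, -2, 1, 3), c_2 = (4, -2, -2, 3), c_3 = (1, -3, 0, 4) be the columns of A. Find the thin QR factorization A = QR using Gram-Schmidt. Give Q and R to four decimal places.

Q = [[0.2582, 0.7071, -0.6404], [-0.5164, 0.0000, -0.3898], [0.2582, -0.7071, -0.6404], [0.7746, 0.0000, 0.1671]], R = [[3.8730, 3.8730, 4.9058], [0.0000, 4.2426, 0.7071], [0.0000, 0.0000, 1.1972]]

c_1 = (1, -2, 1, 3); ‖c_1‖ = 3.8730, so q_1 = (0.2582, -0.5164, 0.2582, 0.7746).
q_1·c_2 = 0.2582·4 + (-0.5164)·(-2) + 0.2582·(-2) + 0.7746·3 = 3.8730.
u_2 = c_2 − 3.8730·q_1 = (3.0000, 0.0000, -3.0000, 0.0000).
‖u_2‖ = 4.2426, so q_2 = (0.7071, 0.0000, -0.7071, 0.0000).
q_1·c_3 = 0.2582·1 + (-0.5164)·(-3) + 0.2582·0 + 0.7746·4 = 4.9058; q_2·c_3 = 0.7071·1 + (0.0000)·(-3) + (-0.7071)·0 + 0.0000·4 = 0.7071.
u_3 = c_3 − 4.9058·q_1 − 0.7071·q_2 = (-0.7667, -0.4667, -0.7667, 0.2000).
‖u_3‖ = 1.1972, so q_3 = (-0.6404, -0.3898, -0.6404, 0.1671).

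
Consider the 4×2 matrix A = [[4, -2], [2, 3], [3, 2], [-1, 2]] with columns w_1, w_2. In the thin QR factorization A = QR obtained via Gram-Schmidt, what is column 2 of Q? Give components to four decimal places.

e_1 = w_1/‖w_1‖ = (4, 2, 3, -1)/5.4772 = (0.7303, 0.3651, 0.5477, -0.1826).
r_{12} = e_1·w_2 = 0.3651.
u_2 = w_2 − 0.3651·e_1 = (-2.2667, 2.8667, 1.8000, 2.0667).
‖u_2‖ = 4.5680, so e_2 = (-0.4962, 0.6276, 0.3940, 0.4524).

e_2 = (-0.4962, 0.6276, 0.3940, 0.4524)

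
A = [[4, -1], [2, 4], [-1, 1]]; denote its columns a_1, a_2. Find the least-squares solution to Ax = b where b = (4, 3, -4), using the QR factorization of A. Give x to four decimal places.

a_1 = (4, 2, -1); ‖a_1‖ = 4.5826, so q_1 = (0.8729, 0.4364, -0.2182).
q_1·a_2 = 0.8729·(-1) + 0.4364·4 + (-0.2182)·1 = 0.6547.
u_2 = a_2 − 0.6547·q_1 = (-1.5714, 3.7143, 1.1429).
‖u_2‖ = 4.1918, so q_2 = (-0.3749, 0.8861, 0.2726).
Qᵀb = (5.6737, 0.0682).
Back-substitute: x_2 = 0.0682/4.1918 = 0.0163.
x_1 = (5.6737 − 0.6547·0.0163)/4.5826 = 1.2358.

x = (1.2358, 0.0163)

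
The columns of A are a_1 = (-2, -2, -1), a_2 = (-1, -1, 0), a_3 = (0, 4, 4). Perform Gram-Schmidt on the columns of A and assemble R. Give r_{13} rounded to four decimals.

q_1 = a_1/‖a_1‖ = (-2, -2, -1)/3.0000 = (-0.6667, -0.6667, -0.3333).
r_{13} = q_1·a_3 = -4.0000.

r_{13} = -4.0000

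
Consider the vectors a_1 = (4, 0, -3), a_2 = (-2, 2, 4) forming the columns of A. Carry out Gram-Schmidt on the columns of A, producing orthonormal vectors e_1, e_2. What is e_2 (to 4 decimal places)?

e_2 = (0.4243, 0.7071, 0.5657)

a_1 = (4, 0, -3); ‖a_1‖ = 5.0000, so e_1 = (0.8000, 0.0000, -0.6000).
e_1·a_2 = 0.8000·(-2) + 0.0000·2 + (-0.6000)·4 = -4.0000.
u_2 = a_2 + 4.0000·e_1 = (1.2000, 2.0000, 1.6000).
‖u_2‖ = 2.8284, so e_2 = (0.4243, 0.7071, 0.5657).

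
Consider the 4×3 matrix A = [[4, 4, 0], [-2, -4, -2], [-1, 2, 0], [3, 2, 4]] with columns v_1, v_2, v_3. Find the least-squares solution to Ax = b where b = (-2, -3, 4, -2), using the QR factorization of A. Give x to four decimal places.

x = (-1.8108, 1.3649, 0.2568)

q_1 = v_1/‖v_1‖ = (4, -2, -1, 3)/5.4772 = (0.7303, -0.3651, -0.1826, 0.5477).
r_{12} = q_1·v_2 = 5.1121.
u_2 = v_2 − 5.1121·q_1 = (0.2667, -2.1333, 2.9333, -0.8000).
‖u_2‖ = 3.7238, so q_2 = (0.0716, -0.5729, 0.7877, -0.2148).
r_{13} = q_1·v_3 = 2.9212; r_{23} = q_2·v_3 = 0.2864.
u_3 = v_3 − 2.9212·q_1 − 0.2864·q_2 = (-2.1538, -0.7692, 0.3077, 2.4615).
‖u_3‖ = 3.3741, so q_3 = (-0.6383, -0.2280, 0.0912, 0.7295).
Qᵀb = (-2.1909, 5.1560, 0.8663).
Back-substitute: x_3 = 0.8663/3.3741 = 0.2568.
x_2 = (5.1560 − 0.2864·0.2568)/3.7238 = 1.3649.
x_1 = (-2.1909 − 5.1121·1.3649 − 2.9212·0.2568)/5.4772 = -1.8108.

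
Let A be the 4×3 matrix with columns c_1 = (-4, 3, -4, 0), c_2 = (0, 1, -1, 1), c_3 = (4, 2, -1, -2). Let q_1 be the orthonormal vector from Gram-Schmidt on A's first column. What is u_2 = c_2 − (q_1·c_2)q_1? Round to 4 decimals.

u_2 = (0.6829, 0.4878, -0.3171, 1.0000)

c_1 = (-4, 3, -4, 0); ‖c_1‖ = 6.4031, so q_1 = (-0.6247, 0.4685, -0.6247, 0.0000).
q_1·c_2 = (-0.6247)·0 + 0.4685·1 + (-0.6247)·(-1) + 0.0000·1 = 1.0932.
u_2 = c_2 − 1.0932·q_1 = (0.6829, 0.4878, -0.3171, 1.0000).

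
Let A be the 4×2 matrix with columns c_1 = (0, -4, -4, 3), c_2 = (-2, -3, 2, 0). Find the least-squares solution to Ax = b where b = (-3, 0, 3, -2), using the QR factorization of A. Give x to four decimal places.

x = (-0.5198, 0.8282)

e_1 = c_1/‖c_1‖ = (0, -4, -4, 3)/6.4031 = (0.0000, -0.6247, -0.6247, 0.4685).
r_{12} = e_1·c_2 = 0.6247.
u_2 = c_2 − 0.6247·e_1 = (-2.0000, -2.6098, 2.3902, -0.2927).
‖u_2‖ = 4.0755, so e_2 = (-0.4907, -0.6404, 0.5865, -0.0718).
Qᵀb = (-2.8111, 3.3753).
Back-substitute: x_2 = 3.3753/4.0755 = 0.8282.
x_1 = (-2.8111 − 0.6247·0.8282)/6.4031 = -0.5198.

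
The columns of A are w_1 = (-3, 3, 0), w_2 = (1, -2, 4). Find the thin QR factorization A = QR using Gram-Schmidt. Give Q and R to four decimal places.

Q = [[-0.7071, -0.1231], [0.7071, -0.1231], [0.0000, 0.9847]], R = [[4.2426, -2.1213], [0.0000, 4.0620]]

q_1 = w_1/‖w_1‖ = (-3, 3, 0)/4.2426 = (-0.7071, 0.7071, 0.0000).
r_{12} = q_1·w_2 = -2.1213.
u_2 = w_2 + 2.1213·q_1 = (-0.5000, -0.5000, 4.0000).
‖u_2‖ = 4.0620, so q_2 = (-0.1231, -0.1231, 0.9847).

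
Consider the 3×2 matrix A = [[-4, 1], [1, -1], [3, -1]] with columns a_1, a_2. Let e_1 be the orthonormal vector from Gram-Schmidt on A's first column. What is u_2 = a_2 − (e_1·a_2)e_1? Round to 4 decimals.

e_1 = a_1/‖a_1‖ = (-4, 1, 3)/5.0990 = (-0.7845, 0.1961, 0.5883).
r_{12} = e_1·a_2 = -1.5689.
u_2 = a_2 + 1.5689·e_1 = (-0.2308, -0.6923, -0.0769).

u_2 = (-0.2308, -0.6923, -0.0769)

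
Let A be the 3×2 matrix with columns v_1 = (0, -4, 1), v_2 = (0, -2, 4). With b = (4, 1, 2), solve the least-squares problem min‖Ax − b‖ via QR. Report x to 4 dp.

x = (-0.5714, 0.6429)

v_1 = (0, -4, 1); ‖v_1‖ = 4.1231, so q_1 = (0.0000, -0.9701, 0.2425).
q_1·v_2 = 0.0000·0 + (-0.9701)·(-2) + 0.2425·4 = 2.9104.
u_2 = v_2 − 2.9104·q_1 = (0.0000, 0.8235, 3.2941).
‖u_2‖ = 3.3955, so q_2 = (0.0000, 0.2425, 0.9701).
Qᵀb = (-0.4851, 2.1828).
Back-substitute: x_2 = 2.1828/3.3955 = 0.6429.
x_1 = (-0.4851 − 2.9104·0.6429)/4.1231 = -0.5714.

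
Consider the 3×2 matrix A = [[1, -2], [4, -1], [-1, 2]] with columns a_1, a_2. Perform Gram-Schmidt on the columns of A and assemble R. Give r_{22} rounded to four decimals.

e_1 = a_1/‖a_1‖ = (1, 4, -1)/4.2426 = (0.2357, 0.9428, -0.2357).
r_{12} = e_1·a_2 = -1.8856.
u_2 = a_2 + 1.8856·e_1 = (-1.5556, 0.7778, 1.5556).
r_{22} = ‖u_2‖ = 2.3333.

r_{22} = 2.3333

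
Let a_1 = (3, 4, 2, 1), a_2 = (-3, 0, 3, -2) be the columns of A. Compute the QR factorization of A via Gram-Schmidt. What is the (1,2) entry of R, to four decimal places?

a_1 = (3, 4, 2, 1); ‖a_1‖ = 5.4772, so e_1 = (0.5477, 0.7303, 0.3651, 0.1826).
r_{12} = e_1·a_2 = -0.9129.

r_{12} = -0.9129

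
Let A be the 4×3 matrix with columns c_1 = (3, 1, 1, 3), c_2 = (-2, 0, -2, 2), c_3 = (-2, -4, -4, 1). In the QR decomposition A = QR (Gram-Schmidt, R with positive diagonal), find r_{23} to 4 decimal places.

r_{23} = 3.7553

c_1 = (3, 1, 1, 3); ‖c_1‖ = 4.4721, so q_1 = (0.6708, 0.2236, 0.2236, 0.6708).
q_1·c_2 = 0.6708·(-2) + 0.2236·0 + 0.2236·(-2) + 0.6708·2 = -0.4472.
u_2 = c_2 + 0.4472·q_1 = (-1.7000, 0.1000, -1.9000, 2.3000).
‖u_2‖ = 3.4351, so q_2 = (-0.4949, 0.0291, -0.5531, 0.6696).
r_{23} = q_2·c_3 = 3.7553.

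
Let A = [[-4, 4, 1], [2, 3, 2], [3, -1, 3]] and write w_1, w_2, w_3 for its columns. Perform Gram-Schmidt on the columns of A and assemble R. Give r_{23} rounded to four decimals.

r_{23} = 2.4568

e_1 = w_1/‖w_1‖ = (-4, 2, 3)/5.3852 = (-0.7428, 0.3714, 0.5571).
r_{12} = e_1·w_2 = -2.4140.
u_2 = w_2 + 2.4140·e_1 = (2.2069, 3.8966, 0.3448).
‖u_2‖ = 4.4914, so e_2 = (0.4914, 0.8676, 0.0768).
r_{23} = e_2·w_3 = 2.4568.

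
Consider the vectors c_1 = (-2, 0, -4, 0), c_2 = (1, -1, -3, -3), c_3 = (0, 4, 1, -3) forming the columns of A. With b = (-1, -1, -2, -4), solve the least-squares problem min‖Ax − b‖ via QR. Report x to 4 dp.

e_1 = c_1/‖c_1‖ = (-2, 0, -4, 0)/4.4721 = (-0.4472, 0.0000, -0.8944, 0.0000).
r_{12} = e_1·c_2 = 2.2361.
u_2 = c_2 − 2.2361·e_1 = (2.0000, -1.0000, -1.0000, -3.0000).
‖u_2‖ = 3.8730, so e_2 = (0.5164, -0.2582, -0.2582, -0.7746).
r_{13} = e_1·c_3 = -0.8944; r_{23} = e_2·c_3 = 1.0328.
u_3 = c_3 + 0.8944·e_1 − 1.0328·e_2 = (-0.9333, 4.2667, 0.4667, -2.2000).
‖u_3‖ = 4.9126, so e_3 = (-0.1900, 0.8685, 0.0950, -0.4478).
Qᵀb = (2.2361, 3.3566, 0.9228).
Back-substitute: x_3 = 0.9228/4.9126 = 0.1878.
x_2 = (3.3566 − 1.0328·0.1878)/3.8730 = 0.8166.
x_1 = (2.2361 − 2.2361·0.8166 + 0.8944·0.1878)/4.4721 = 0.1293.

x = (0.1293, 0.8166, 0.1878)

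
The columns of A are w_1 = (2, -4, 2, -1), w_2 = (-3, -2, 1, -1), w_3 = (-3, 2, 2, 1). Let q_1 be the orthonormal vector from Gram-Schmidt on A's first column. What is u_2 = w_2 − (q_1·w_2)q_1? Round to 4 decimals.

u_2 = (-3.4000, -1.2000, 0.6000, -0.8000)

q_1 = w_1/‖w_1‖ = (2, -4, 2, -1)/5.0000 = (0.4000, -0.8000, 0.4000, -0.2000).
r_{12} = q_1·w_2 = 1.0000.
u_2 = w_2 − 1.0000·q_1 = (-3.4000, -1.2000, 0.6000, -0.8000).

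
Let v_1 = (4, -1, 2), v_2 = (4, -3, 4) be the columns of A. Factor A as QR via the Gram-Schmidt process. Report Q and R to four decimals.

v_1 = (4, -1, 2); ‖v_1‖ = 4.5826, so e_1 = (0.8729, -0.2182, 0.4364).
e_1·v_2 = 0.8729·4 + (-0.2182)·(-3) + 0.4364·4 = 5.8919.
u_2 = v_2 − 5.8919·e_1 = (-1.1429, -1.7143, 1.4286).
‖u_2‖ = 2.5071, so e_2 = (-0.4558, -0.6838, 0.5698).

Q = [[0.8729, -0.4558], [-0.2182, -0.6838], [0.4364, 0.5698]], R = [[4.5826, 5.8919], [0.0000, 2.5071]]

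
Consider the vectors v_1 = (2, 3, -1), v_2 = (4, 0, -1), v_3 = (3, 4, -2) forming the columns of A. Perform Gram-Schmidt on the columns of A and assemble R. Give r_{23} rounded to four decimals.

r_{23} = 0.3413

v_1 = (2, 3, -1); ‖v_1‖ = 3.7417, so q_1 = (0.5345, 0.8018, -0.2673).
q_1·v_2 = 0.5345·4 + 0.8018·0 + (-0.2673)·(-1) = 2.4054.
u_2 = v_2 − 2.4054·q_1 = (2.7143, -1.9286, -0.3571).
‖u_2‖ = 3.3488, so q_2 = (0.8105, -0.5759, -0.1066).
r_{23} = q_2·v_3 = 0.3413.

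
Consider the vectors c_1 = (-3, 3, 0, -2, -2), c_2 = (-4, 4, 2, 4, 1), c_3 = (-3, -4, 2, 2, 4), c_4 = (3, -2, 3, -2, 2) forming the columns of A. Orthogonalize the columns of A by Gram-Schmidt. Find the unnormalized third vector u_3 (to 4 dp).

u_3 = (-3.6777, -3.3223, 1.1168, -1.3959, 1.9289)

c_1 = (-3, 3, 0, -2, -2); ‖c_1‖ = 5.0990, so e_1 = (-0.5883, 0.5883, 0.0000, -0.3922, -0.3922).
e_1·c_2 = (-0.5883)·(-4) + 0.5883·4 + 0.0000·2 + (-0.3922)·4 + (-0.3922)·1 = 2.7456.
u_2 = c_2 − 2.7456·e_1 = (-2.3846, 2.3846, 2.0000, 5.0769, 2.0769).
‖u_2‖ = 6.7425, so e_2 = (-0.3537, 0.3537, 0.2966, 0.7530, 0.3080).
e_1·c_3 = (-0.5883)·(-3) + 0.5883·(-4) + 0.0000·2 + (-0.3922)·2 + (-0.3922)·4 = -2.9417; e_2·c_3 = (-0.3537)·(-3) + 0.3537·(-4) + 0.2966·2 + 0.7530·2 + 0.3080·4 = 2.9777.
u_3 = c_3 + 2.9417·e_1 − 2.9777·e_2 = (-3.6777, -3.3223, 1.1168, -1.3959, 1.9289).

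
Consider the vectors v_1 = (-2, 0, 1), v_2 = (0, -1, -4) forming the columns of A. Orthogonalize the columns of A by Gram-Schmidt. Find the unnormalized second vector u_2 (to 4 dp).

u_2 = (-1.6000, -1.0000, -3.2000)

e_1 = v_1/‖v_1‖ = (-2, 0, 1)/2.2361 = (-0.8944, 0.0000, 0.4472).
r_{12} = e_1·v_2 = -1.7889.
u_2 = v_2 + 1.7889·e_1 = (-1.6000, -1.0000, -3.2000).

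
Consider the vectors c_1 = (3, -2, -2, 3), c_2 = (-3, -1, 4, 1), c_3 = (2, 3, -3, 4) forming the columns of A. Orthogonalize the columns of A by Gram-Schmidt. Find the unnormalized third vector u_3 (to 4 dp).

u_3 = (-0.7312, 3.6057, -0.3692, 2.8889)

c_1 = (3, -2, -2, 3); ‖c_1‖ = 5.0990, so e_1 = (0.5883, -0.3922, -0.3922, 0.5883).
e_1·c_2 = 0.5883·(-3) + (-0.3922)·(-1) + (-0.3922)·4 + 0.5883·1 = -2.3534.
u_2 = c_2 + 2.3534·e_1 = (-1.6154, -1.9231, 3.0769, 2.3846).
‖u_2‖ = 4.6327, so e_2 = (-0.3487, -0.4151, 0.6642, 0.5147).
e_1·c_3 = 0.5883·2 + (-0.3922)·3 + (-0.3922)·(-3) + 0.5883·4 = 3.5301; e_2·c_3 = (-0.3487)·2 + (-0.4151)·3 + 0.6642·(-3) + 0.5147·4 = -1.8763.
u_3 = c_3 − 3.5301·e_1 + 1.8763·e_2 = (-0.7312, 3.6057, -0.3692, 2.8889).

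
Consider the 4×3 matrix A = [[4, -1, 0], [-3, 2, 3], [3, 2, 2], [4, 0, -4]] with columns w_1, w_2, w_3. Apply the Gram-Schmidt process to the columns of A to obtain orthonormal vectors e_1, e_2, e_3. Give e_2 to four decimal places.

w_1 = (4, -3, 3, 4); ‖w_1‖ = 7.0711, so e_1 = (0.5657, -0.4243, 0.4243, 0.5657).
e_1·w_2 = 0.5657·(-1) + (-0.4243)·2 + 0.4243·2 + 0.5657·0 = -0.5657.
u_2 = w_2 + 0.5657·e_1 = (-0.6800, 1.7600, 2.2400, 0.3200).
‖u_2‖ = 2.9462, so e_2 = (-0.2308, 0.5974, 0.7603, 0.1086).

e_2 = (-0.2308, 0.5974, 0.7603, 0.1086)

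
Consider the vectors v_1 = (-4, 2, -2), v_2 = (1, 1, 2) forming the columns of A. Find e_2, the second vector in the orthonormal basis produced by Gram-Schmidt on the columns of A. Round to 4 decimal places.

v_1 = (-4, 2, -2); ‖v_1‖ = 4.8990, so e_1 = (-0.8165, 0.4082, -0.4082).
e_1·v_2 = (-0.8165)·1 + 0.4082·1 + (-0.4082)·2 = -1.2247.
u_2 = v_2 + 1.2247·e_1 = (0.0000, 1.5000, 1.5000).
‖u_2‖ = 2.1213, so e_2 = (0.0000, 0.7071, 0.7071).

e_2 = (0.0000, 0.7071, 0.7071)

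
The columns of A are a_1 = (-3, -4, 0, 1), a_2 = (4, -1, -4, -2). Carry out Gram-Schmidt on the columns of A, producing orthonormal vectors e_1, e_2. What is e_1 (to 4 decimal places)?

a_1 = (-3, -4, 0, 1); ‖a_1‖ = 5.0990, so e_1 = (-0.5883, -0.7845, 0.0000, 0.1961).

e_1 = (-0.5883, -0.7845, 0.0000, 0.1961)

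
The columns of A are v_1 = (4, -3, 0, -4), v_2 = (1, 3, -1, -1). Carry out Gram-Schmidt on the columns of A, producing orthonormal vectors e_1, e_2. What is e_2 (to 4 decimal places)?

v_1 = (4, -3, 0, -4); ‖v_1‖ = 6.4031, so e_1 = (0.6247, -0.4685, 0.0000, -0.6247).
e_1·v_2 = 0.6247·1 + (-0.4685)·3 + 0.0000·(-1) + (-0.6247)·(-1) = -0.1562.
u_2 = v_2 + 0.1562·e_1 = (1.0976, 2.9268, -1.0000, -1.0976).
‖u_2‖ = 3.4606, so e_2 = (0.3172, 0.8458, -0.2890, -0.3172).

e_2 = (0.3172, 0.8458, -0.2890, -0.3172)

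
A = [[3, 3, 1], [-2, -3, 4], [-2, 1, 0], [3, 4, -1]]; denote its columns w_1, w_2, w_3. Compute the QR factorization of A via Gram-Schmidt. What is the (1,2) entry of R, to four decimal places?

w_1 = (3, -2, -2, 3); ‖w_1‖ = 5.0990, so e_1 = (0.5883, -0.3922, -0.3922, 0.5883).
r_{12} = e_1·w_2 = 4.9029.

r_{12} = 4.9029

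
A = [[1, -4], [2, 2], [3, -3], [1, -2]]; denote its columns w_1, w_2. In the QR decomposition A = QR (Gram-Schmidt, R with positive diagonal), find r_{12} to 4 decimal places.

r_{12} = -2.8402

q_1 = w_1/‖w_1‖ = (1, 2, 3, 1)/3.8730 = (0.2582, 0.5164, 0.7746, 0.2582).
r_{12} = q_1·w_2 = -2.8402.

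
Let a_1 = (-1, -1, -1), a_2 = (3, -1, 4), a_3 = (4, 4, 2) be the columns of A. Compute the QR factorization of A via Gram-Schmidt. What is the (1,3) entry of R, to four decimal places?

a_1 = (-1, -1, -1); ‖a_1‖ = 1.7321, so q_1 = (-0.5774, -0.5774, -0.5774).
r_{13} = q_1·a_3 = -5.7735.

r_{13} = -5.7735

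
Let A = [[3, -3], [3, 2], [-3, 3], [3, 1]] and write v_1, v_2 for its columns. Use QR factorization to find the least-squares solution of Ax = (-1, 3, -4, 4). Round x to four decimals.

x = (0.9357, 0.4096)

e_1 = v_1/‖v_1‖ = (3, 3, -3, 3)/6.0000 = (0.5000, 0.5000, -0.5000, 0.5000).
r_{12} = e_1·v_2 = -1.5000.
u_2 = v_2 + 1.5000·e_1 = (-2.2500, 2.7500, 2.2500, 1.7500).
‖u_2‖ = 4.5552, so e_2 = (-0.4939, 0.6037, 0.4939, 0.3842).
Qᵀb = (5.0000, 1.8660).
Back-substitute: x_2 = 1.8660/4.5552 = 0.4096.
x_1 = (5.0000 + 1.5000·0.4096)/6.0000 = 0.9357.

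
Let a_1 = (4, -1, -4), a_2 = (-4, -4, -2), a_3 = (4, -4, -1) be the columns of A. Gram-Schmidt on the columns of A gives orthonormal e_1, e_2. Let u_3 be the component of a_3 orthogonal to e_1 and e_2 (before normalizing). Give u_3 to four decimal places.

u_3 = (1.5768, -2.7031, 2.2526)

e_1 = a_1/‖a_1‖ = (4, -1, -4)/5.7446 = (0.6963, -0.1741, -0.6963).
r_{12} = e_1·a_2 = -0.6963.
u_2 = a_2 + 0.6963·e_1 = (-3.5152, -4.1212, -2.4848).
‖u_2‖ = 5.9595, so e_2 = (-0.5898, -0.6915, -0.4170).
r_{13} = e_1·a_3 = 4.1779; r_{23} = e_2·a_3 = 0.8237.
u_3 = a_3 − 4.1779·e_1 − 0.8237·e_2 = (1.5768, -2.7031, 2.2526).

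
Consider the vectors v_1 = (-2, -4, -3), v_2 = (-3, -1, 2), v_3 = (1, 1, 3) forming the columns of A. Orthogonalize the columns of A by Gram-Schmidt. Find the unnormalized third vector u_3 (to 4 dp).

u_3 = (0.7897, -0.9333, 0.7179)

v_1 = (-2, -4, -3); ‖v_1‖ = 5.3852, so q_1 = (-0.3714, -0.7428, -0.5571).
q_1·v_2 = (-0.3714)·(-3) + (-0.7428)·(-1) + (-0.5571)·2 = 0.7428.
u_2 = v_2 − 0.7428·q_1 = (-2.7241, -0.4483, 2.4138).
‖u_2‖ = 3.6672, so q_2 = (-0.7428, -0.1222, 0.6582).
q_1·v_3 = (-0.3714)·1 + (-0.7428)·1 + (-0.5571)·3 = -2.7854; q_2·v_3 = (-0.7428)·1 + (-0.1222)·1 + 0.6582·3 = 1.1096.
u_3 = v_3 + 2.7854·q_1 − 1.1096·q_2 = (0.7897, -0.9333, 0.7179).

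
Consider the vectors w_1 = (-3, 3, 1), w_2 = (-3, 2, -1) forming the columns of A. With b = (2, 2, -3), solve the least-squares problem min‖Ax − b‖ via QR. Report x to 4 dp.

x = (-0.8000, 0.8714)

e_1 = w_1/‖w_1‖ = (-3, 3, 1)/4.3589 = (-0.6882, 0.6882, 0.2294).
r_{12} = e_1·w_2 = 3.2118.
u_2 = w_2 − 3.2118·e_1 = (-0.7895, -0.2105, -1.7368).
‖u_2‖ = 1.9194, so e_2 = (-0.4113, -0.1097, -0.9049).
Qᵀb = (-0.6882, 1.6726).
Back-substitute: x_2 = 1.6726/1.9194 = 0.8714.
x_1 = (-0.6882 − 3.2118·0.8714)/4.3589 = -0.8000.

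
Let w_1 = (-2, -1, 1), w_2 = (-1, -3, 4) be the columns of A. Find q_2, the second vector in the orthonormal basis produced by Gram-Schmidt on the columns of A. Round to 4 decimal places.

q_1 = w_1/‖w_1‖ = (-2, -1, 1)/2.4495 = (-0.8165, -0.4082, 0.4082).
r_{12} = q_1·w_2 = 3.6742.
u_2 = w_2 − 3.6742·q_1 = (2.0000, -1.5000, 2.5000).
‖u_2‖ = 3.5355, so q_2 = (0.5657, -0.4243, 0.7071).

q_2 = (0.5657, -0.4243, 0.7071)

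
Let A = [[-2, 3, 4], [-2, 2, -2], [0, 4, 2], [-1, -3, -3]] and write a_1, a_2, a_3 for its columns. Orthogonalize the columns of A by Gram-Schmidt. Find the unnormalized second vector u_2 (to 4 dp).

a_1 = (-2, -2, 0, -1); ‖a_1‖ = 3.0000, so q_1 = (-0.6667, -0.6667, 0.0000, -0.3333).
q_1·a_2 = (-0.6667)·3 + (-0.6667)·2 + 0.0000·4 + (-0.3333)·(-3) = -2.3333.
u_2 = a_2 + 2.3333·q_1 = (1.4444, 0.4444, 4.0000, -3.7778).

u_2 = (1.4444, 0.4444, 4.0000, -3.7778)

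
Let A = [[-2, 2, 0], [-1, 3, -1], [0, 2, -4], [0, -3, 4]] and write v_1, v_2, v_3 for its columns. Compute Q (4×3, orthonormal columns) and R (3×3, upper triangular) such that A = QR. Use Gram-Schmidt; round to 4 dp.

e_1 = v_1/‖v_1‖ = (-2, -1, 0, 0)/2.2361 = (-0.8944, -0.4472, 0.0000, 0.0000).
r_{12} = e_1·v_2 = -3.1305.
u_2 = v_2 + 3.1305·e_1 = (-0.8000, 1.6000, 2.0000, -3.0000).
‖u_2‖ = 4.0249, so e_2 = (-0.1988, 0.3975, 0.4969, -0.7454).
r_{13} = e_1·v_3 = 0.4472; r_{23} = e_2·v_3 = -5.3666.
u_3 = v_3 − 0.4472·e_1 + 5.3666·e_2 = (-0.6667, 1.3333, -1.3333, 0.0000).
‖u_3‖ = 2.0000, so e_3 = (-0.3333, 0.6667, -0.6667, 0.0000).

Q = [[-0.8944, -0.1988, -0.3333], [-0.4472, 0.3975, 0.6667], [0.0000, 0.4969, -0.6667], [0.0000, -0.7454, 0.0000]], R = [[2.2361, -3.1305, 0.4472], [0.0000, 4.0249, -5.3666], [0.0000, 0.0000, 2.0000]]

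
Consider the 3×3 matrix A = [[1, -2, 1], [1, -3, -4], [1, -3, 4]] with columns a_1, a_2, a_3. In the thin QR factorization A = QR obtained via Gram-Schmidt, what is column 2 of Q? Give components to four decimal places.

e_1 = a_1/‖a_1‖ = (1, 1, 1)/1.7321 = (0.5774, 0.5774, 0.5774).
r_{12} = e_1·a_2 = -4.6188.
u_2 = a_2 + 4.6188·e_1 = (0.6667, -0.3333, -0.3333).
‖u_2‖ = 0.8165, so e_2 = (0.8165, -0.4082, -0.4082).

e_2 = (0.8165, -0.4082, -0.4082)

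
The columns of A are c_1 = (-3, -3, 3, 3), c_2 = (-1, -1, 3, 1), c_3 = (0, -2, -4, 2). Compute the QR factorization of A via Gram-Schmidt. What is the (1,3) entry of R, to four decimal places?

r_{13} = 0.0000

c_1 = (-3, -3, 3, 3); ‖c_1‖ = 6.0000, so e_1 = (-0.5000, -0.5000, 0.5000, 0.5000).
r_{13} = e_1·c_3 = 0.0000.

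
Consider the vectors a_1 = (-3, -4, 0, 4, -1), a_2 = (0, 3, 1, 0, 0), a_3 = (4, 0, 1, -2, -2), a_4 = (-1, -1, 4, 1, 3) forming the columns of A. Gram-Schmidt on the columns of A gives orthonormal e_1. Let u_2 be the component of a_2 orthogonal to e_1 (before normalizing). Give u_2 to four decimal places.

a_1 = (-3, -4, 0, 4, -1); ‖a_1‖ = 6.4807, so e_1 = (-0.4629, -0.6172, 0.0000, 0.6172, -0.1543).
e_1·a_2 = (-0.4629)·0 + (-0.6172)·3 + 0.0000·1 + 0.6172·0 + (-0.1543)·0 = -1.8516.
u_2 = a_2 + 1.8516·e_1 = (-0.8571, 1.8571, 1.0000, 1.1429, -0.2857).

u_2 = (-0.8571, 1.8571, 1.0000, 1.1429, -0.2857)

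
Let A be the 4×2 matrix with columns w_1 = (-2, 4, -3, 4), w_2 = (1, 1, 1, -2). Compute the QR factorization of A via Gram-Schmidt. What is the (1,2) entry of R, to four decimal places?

r_{12} = -1.3416

w_1 = (-2, 4, -3, 4); ‖w_1‖ = 6.7082, so q_1 = (-0.2981, 0.5963, -0.4472, 0.5963).
r_{12} = q_1·w_2 = -1.3416.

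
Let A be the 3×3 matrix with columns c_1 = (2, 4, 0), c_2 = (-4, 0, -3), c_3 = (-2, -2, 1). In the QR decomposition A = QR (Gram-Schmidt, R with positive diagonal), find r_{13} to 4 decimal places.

r_{13} = -2.6833

c_1 = (2, 4, 0); ‖c_1‖ = 4.4721, so q_1 = (0.4472, 0.8944, 0.0000).
r_{13} = q_1·c_3 = -2.6833.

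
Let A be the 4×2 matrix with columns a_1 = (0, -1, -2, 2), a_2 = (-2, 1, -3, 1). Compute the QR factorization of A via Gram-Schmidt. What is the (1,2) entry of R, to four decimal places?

a_1 = (0, -1, -2, 2); ‖a_1‖ = 3.0000, so q_1 = (0.0000, -0.3333, -0.6667, 0.6667).
r_{12} = q_1·a_2 = 2.3333.

r_{12} = 2.3333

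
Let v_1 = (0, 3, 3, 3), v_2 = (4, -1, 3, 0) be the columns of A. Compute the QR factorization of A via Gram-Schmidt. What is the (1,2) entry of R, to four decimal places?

r_{12} = 1.1547

e_1 = v_1/‖v_1‖ = (0, 3, 3, 3)/5.1962 = (0.0000, 0.5774, 0.5774, 0.5774).
r_{12} = e_1·v_2 = 1.1547.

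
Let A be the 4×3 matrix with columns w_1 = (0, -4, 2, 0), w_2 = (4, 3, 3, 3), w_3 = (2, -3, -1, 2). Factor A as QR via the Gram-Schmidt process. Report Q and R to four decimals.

Q = [[0.0000, 0.6232, 0.4302], [-0.8944, 0.2804, -0.3461], [0.4472, 0.5609, -0.6922], [0.0000, 0.4674, 0.4647]], R = [[4.4721, -1.3416, 2.2361], [0.0000, 6.4187, 0.7790], [0.0000, 0.0000, 3.5204]]

w_1 = (0, -4, 2, 0); ‖w_1‖ = 4.4721, so e_1 = (0.0000, -0.8944, 0.4472, 0.0000).
e_1·w_2 = 0.0000·4 + (-0.8944)·3 + 0.4472·3 + 0.0000·3 = -1.3416.
u_2 = w_2 + 1.3416·e_1 = (4.0000, 1.8000, 3.6000, 3.0000).
‖u_2‖ = 6.4187, so e_2 = (0.6232, 0.2804, 0.5609, 0.4674).
e_1·w_3 = 0.0000·2 + (-0.8944)·(-3) + 0.4472·(-1) + 0.0000·2 = 2.2361; e_2·w_3 = 0.6232·2 + 0.2804·(-3) + 0.5609·(-1) + 0.4674·2 = 0.7790.
u_3 = w_3 − 2.2361·e_1 − 0.7790·e_2 = (1.5146, -1.2184, -2.4369, 1.6359).
‖u_3‖ = 3.5204, so e_3 = (0.4302, -0.3461, -0.6922, 0.4647).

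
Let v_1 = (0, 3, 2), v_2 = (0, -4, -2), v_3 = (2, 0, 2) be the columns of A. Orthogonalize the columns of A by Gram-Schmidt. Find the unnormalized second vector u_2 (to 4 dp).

u_2 = (0.0000, -0.3077, 0.4615)

v_1 = (0, 3, 2); ‖v_1‖ = 3.6056, so e_1 = (0.0000, 0.8321, 0.5547).
e_1·v_2 = 0.0000·0 + 0.8321·(-4) + 0.5547·(-2) = -4.4376.
u_2 = v_2 + 4.4376·e_1 = (0.0000, -0.3077, 0.4615).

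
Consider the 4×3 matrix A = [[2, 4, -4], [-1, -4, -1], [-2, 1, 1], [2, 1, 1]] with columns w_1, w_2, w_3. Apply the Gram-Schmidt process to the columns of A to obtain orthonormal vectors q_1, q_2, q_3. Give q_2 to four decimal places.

w_1 = (2, -1, -2, 2); ‖w_1‖ = 3.6056, so q_1 = (0.5547, -0.2774, -0.5547, 0.5547).
q_1·w_2 = 0.5547·4 + (-0.2774)·(-4) + (-0.5547)·1 + 0.5547·1 = 3.3282.
u_2 = w_2 − 3.3282·q_1 = (2.1538, -3.0769, 2.8462, -0.8462).
‖u_2‖ = 4.7878, so q_2 = (0.4499, -0.6427, 0.5945, -0.1767).

q_2 = (0.4499, -0.6427, 0.5945, -0.1767)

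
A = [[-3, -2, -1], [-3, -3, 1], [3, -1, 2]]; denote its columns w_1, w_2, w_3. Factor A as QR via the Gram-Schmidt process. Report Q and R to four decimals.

Q = [[-0.5774, -0.2265, -0.7845], [-0.5774, -0.5661, 0.5883], [0.5774, -0.7926, -0.1961]], R = [[5.1962, 2.3094, 1.1547], [0.0000, 2.9439, -1.9249], [0.0000, 0.0000, 0.9806]]

q_1 = w_1/‖w_1‖ = (-3, -3, 3)/5.1962 = (-0.5774, -0.5774, 0.5774).
r_{12} = q_1·w_2 = 2.3094.
u_2 = w_2 − 2.3094·q_1 = (-0.6667, -1.6667, -2.3333).
‖u_2‖ = 2.9439, so q_2 = (-0.2265, -0.5661, -0.7926).
r_{13} = q_1·w_3 = 1.1547; r_{23} = q_2·w_3 = -1.9249.
u_3 = w_3 − 1.1547·q_1 + 1.9249·q_2 = (-0.7692, 0.5769, -0.1923).
‖u_3‖ = 0.9806, so q_3 = (-0.7845, 0.5883, -0.1961).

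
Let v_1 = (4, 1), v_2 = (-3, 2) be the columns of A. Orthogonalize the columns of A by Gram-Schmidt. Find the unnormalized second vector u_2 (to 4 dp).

u_2 = (-0.6471, 2.5882)

q_1 = v_1/‖v_1‖ = (4, 1)/4.1231 = (0.9701, 0.2425).
r_{12} = q_1·v_2 = -2.4254.
u_2 = v_2 + 2.4254·q_1 = (-0.6471, 2.5882).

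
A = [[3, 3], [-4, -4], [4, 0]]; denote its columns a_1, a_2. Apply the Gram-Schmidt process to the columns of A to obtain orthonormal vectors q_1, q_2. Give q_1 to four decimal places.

q_1 = (0.4685, -0.6247, 0.6247)

a_1 = (3, -4, 4); ‖a_1‖ = 6.4031, so q_1 = (0.4685, -0.6247, 0.6247).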